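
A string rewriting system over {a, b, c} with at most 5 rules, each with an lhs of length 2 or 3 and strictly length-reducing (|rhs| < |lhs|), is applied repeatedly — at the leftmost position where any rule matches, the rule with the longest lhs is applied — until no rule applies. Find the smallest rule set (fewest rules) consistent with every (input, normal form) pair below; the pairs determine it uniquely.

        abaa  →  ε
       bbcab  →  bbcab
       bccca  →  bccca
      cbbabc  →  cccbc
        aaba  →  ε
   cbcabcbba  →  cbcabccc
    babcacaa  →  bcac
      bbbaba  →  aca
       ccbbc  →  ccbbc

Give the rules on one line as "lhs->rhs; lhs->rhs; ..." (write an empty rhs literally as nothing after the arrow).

  | abaa => aa => ε
  | bbcab
  | bccca
  | cbbabc => cccbc

aa->; ba->; bba->cc; bbb->ac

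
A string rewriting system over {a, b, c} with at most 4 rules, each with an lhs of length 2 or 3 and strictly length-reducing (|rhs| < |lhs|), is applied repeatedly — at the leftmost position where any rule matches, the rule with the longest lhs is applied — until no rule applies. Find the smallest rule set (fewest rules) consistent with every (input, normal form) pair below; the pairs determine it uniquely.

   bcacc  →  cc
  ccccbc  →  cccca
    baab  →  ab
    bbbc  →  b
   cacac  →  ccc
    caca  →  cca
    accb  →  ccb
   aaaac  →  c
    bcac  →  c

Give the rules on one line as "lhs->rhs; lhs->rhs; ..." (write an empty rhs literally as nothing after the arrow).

ac->c; ba->; bc->a

  | bcacc => aacc => acc => cc
  | ccccbc => cccca
  | baab => ab
  | bbbc => bba => b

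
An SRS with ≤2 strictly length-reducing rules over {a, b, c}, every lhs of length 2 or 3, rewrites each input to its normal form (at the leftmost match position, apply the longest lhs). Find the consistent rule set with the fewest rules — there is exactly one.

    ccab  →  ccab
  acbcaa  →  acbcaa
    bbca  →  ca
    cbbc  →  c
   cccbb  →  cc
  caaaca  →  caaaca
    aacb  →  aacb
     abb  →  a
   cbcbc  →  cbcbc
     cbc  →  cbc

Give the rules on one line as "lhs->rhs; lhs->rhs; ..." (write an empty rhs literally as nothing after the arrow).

  | ccab
  | acbcaa
  | bbca => ca
  | cbbc => c

bb->; cbb->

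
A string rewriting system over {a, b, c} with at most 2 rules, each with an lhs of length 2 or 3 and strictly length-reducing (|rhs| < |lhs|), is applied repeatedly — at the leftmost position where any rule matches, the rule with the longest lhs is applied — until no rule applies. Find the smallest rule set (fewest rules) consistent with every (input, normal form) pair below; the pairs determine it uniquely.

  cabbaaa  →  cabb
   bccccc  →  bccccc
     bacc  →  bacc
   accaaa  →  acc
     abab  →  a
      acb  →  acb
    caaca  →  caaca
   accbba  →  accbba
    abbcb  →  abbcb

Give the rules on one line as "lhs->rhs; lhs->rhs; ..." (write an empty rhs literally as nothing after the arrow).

aaa->; bab->

  | cabbaaa => cabb
  | bccccc
  | bacc
  | accaaa => acc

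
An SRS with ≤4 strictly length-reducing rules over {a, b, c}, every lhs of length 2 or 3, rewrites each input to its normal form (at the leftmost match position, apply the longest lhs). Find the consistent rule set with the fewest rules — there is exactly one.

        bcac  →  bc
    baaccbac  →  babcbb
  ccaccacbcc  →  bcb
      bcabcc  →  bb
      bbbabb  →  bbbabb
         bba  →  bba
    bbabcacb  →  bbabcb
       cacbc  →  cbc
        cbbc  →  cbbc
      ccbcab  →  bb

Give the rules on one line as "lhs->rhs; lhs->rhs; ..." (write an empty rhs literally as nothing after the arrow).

  | bcac => bc
  | baaccbac => babcbac => babcbb
  | ccaccacbcc => accacbcc => bcacbcc => bcbcc => bcb
  | bcabcc => bbcc => bb

ac->b; ca->; cc->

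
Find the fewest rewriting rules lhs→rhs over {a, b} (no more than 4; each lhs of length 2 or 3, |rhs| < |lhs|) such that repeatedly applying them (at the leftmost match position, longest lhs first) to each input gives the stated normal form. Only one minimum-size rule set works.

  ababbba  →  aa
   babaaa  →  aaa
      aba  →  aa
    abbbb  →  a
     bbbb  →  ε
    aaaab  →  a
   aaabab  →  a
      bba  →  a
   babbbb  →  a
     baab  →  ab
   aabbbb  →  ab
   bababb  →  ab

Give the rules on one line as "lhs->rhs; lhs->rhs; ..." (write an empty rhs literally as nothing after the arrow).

  | ababbba => aabbba => babba => abba => aa
  | babaaa => abaaa => aaa
  | aba => aa
  | abbbb => abb => a

aab->ba; ba->a; baa->a; bb->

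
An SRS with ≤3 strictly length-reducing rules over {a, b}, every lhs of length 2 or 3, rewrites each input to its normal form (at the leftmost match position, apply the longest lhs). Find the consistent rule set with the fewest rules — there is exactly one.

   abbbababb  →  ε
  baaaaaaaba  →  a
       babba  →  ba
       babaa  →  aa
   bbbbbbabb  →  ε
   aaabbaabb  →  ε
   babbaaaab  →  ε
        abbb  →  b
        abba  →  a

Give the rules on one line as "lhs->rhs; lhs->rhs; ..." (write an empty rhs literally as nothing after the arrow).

ab->b; bb->

  | abbbababb => bbbababb => bababb => bbabb => abb => bb => ε
  | baaaaaaaba => baaaaaaba => baaaaaba => baaaaba => baaaba => baaba => baba => bba => a
  | babba => bbba => ba
  | babaa => bbaa => aa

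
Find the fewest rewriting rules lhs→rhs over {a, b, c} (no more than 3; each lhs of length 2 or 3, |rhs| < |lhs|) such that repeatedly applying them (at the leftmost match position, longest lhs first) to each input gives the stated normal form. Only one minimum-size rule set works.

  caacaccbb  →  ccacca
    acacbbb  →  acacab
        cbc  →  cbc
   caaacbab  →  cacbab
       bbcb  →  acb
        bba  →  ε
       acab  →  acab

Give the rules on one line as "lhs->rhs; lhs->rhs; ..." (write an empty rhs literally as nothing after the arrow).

aa->; bb->a

  | caacaccbb => ccaccbb => ccacca
  | acacbbb => acacab
  | cbc
  | caaacbab => cacbab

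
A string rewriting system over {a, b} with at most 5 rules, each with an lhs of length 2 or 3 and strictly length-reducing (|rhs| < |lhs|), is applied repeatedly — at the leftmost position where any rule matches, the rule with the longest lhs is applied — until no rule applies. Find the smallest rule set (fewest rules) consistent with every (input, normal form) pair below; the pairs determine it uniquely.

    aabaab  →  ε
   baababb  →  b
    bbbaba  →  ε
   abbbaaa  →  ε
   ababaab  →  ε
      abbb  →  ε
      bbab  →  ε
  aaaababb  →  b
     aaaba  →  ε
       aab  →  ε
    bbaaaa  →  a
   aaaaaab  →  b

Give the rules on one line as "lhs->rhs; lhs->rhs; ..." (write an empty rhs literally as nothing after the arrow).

  | aabaab => bbaab => aab => bb => ε
  | baababb => ababb => abb => b
  | bbbaba => baba => ba => ε
  | abbbaaa => bbaaa => aaa => ba => ε

aa->b; ab->; ba->; bb->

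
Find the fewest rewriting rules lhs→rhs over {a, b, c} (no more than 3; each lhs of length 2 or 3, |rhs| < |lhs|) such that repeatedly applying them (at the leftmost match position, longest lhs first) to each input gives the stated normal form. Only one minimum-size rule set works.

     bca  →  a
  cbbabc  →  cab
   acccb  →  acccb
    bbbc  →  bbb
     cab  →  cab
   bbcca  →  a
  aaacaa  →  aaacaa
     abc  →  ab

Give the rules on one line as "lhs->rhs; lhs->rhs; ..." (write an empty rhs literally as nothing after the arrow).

ba->a; bc->b

  | bca => ba => a
  | cbbabc => cbabc => cabc => cab
  | acccb
  | bbbc => bbb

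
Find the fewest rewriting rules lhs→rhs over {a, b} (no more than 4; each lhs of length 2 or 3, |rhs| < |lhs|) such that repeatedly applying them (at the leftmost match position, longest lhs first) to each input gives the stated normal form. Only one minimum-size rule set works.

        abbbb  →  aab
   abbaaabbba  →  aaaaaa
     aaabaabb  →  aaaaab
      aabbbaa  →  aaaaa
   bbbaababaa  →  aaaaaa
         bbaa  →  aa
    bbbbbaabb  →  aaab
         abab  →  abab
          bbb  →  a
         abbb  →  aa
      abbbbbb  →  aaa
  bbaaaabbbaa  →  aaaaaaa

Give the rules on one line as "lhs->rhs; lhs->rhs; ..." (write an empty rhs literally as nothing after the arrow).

baa->aa; bb->b; bbb->a

  | abbbb => aab
  | abbaaabbba => abaaabbba => aaaabbba => aaaaaa
  | aaabaabb => aaaaabb => aaaaab
  | aabbbaa => aaaaa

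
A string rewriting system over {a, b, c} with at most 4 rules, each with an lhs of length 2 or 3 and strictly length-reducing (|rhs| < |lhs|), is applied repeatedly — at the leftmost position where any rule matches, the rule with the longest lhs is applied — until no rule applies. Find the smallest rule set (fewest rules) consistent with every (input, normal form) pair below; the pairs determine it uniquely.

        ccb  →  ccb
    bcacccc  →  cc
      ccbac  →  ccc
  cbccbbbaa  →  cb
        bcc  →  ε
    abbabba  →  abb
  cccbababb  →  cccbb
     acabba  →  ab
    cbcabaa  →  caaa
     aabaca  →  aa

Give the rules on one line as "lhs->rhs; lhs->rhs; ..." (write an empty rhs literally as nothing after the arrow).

  | ccb
  | bcacccc => aacccc => accc => cc
  | ccbac => ccc
  | cbccbbbaa => cacbbbaa => cbbbaa => cbba => cb

ac->; ba->; bc->a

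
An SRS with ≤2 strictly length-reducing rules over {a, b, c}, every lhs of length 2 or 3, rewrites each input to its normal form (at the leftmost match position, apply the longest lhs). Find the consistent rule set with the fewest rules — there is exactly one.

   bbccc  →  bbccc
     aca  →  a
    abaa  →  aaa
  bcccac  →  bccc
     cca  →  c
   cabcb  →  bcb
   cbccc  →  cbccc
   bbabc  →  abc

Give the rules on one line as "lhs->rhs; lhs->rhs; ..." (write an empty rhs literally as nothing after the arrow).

ba->a; ca->

  | bbccc
  | aca => a
  | abaa => aaa
  | bcccac => bccc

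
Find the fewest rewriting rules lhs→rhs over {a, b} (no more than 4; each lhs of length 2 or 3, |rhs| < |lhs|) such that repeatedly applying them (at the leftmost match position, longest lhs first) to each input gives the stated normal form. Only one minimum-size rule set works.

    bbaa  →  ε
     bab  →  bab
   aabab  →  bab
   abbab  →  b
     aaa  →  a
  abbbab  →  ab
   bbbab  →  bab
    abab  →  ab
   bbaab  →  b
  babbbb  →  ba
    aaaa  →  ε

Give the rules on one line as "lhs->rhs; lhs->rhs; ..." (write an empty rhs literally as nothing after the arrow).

  | bbaa => aa => ε
  | bab
  | aabab => bab
  | abbab => aab => b

aa->; aba->a; bb->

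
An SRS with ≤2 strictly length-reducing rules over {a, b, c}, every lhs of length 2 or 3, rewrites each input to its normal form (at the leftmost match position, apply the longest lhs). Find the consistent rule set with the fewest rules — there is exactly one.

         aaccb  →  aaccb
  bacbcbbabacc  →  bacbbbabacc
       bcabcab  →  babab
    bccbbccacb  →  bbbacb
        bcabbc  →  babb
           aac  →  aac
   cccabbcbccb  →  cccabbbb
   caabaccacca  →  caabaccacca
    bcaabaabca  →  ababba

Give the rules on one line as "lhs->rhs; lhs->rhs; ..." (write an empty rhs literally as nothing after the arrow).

baa->ab; bc->b

  | aaccb
  | bacbcbbabacc => bacbbbabacc
  | bcabcab => babcab => babab
  | bccbbccacb => bcbbccacb => bbbccacb => bbbcacb => bbbacb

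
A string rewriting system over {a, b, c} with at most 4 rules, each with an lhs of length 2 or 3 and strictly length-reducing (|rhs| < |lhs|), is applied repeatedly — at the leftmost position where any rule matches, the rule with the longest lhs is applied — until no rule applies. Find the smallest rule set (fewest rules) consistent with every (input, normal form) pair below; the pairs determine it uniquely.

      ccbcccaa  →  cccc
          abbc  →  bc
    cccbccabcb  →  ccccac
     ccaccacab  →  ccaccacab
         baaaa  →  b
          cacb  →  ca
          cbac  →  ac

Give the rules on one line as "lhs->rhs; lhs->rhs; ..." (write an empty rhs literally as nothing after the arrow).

aa->; abb->b; bcb->c; cb->

  | ccbcccaa => ccccaa => cccc
  | abbc => bc
  | cccbccabcb => ccccabcb => ccccac
  | ccaccacab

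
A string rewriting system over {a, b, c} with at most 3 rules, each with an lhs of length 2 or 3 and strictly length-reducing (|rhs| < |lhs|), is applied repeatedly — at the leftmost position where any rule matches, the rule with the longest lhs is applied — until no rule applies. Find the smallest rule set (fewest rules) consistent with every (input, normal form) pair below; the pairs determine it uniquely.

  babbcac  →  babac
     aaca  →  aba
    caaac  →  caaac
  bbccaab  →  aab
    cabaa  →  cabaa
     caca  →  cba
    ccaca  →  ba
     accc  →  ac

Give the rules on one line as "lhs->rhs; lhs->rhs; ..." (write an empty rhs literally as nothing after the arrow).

  | babbcac => babac
  | aaca => aba
  | caaac
  | bbccaab => bcaab => aab

aca->ba; bc->; cc->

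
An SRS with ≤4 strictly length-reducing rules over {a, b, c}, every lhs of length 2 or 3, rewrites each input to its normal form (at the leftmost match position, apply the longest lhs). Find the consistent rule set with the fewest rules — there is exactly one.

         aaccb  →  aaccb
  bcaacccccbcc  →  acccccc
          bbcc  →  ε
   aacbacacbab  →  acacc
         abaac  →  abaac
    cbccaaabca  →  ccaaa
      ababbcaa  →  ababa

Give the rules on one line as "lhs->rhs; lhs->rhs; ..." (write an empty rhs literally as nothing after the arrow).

  | aaccb
  | bcaacccccbcc => acccccbcc => acccccc
  | bbcc => bc => ε
  | aacbacacbab => acacacbab => acaccab => acacc

acb->c; bc->; bca->; cab->c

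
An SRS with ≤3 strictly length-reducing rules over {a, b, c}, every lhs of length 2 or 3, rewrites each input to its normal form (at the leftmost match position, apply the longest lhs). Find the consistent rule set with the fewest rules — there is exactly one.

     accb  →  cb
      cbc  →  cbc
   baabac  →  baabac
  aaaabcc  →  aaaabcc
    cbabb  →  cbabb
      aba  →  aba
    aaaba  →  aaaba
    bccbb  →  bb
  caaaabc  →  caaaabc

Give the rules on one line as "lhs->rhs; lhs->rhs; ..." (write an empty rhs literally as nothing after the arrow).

acc->c; ccb->

  | accb => cb
  | cbc
  | baabac
  | aaaabcc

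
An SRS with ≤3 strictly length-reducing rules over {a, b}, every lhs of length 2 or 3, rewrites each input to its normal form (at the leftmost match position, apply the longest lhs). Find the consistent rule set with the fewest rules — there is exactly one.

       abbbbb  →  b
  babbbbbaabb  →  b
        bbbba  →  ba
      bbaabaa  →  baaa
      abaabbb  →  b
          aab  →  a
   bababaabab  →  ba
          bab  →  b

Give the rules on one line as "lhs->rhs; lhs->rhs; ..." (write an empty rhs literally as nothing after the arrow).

  | abbbbb => bbbb => bbb => bb => b
  | babbbbbaabb => bbbbbaabb => bbbbaabb => bbbaabb => bbaabb => baabb => bab => b
  | bbbba => bbba => bba => ba
  | bbaabaa => baabaa => baaa

ab->; bb->b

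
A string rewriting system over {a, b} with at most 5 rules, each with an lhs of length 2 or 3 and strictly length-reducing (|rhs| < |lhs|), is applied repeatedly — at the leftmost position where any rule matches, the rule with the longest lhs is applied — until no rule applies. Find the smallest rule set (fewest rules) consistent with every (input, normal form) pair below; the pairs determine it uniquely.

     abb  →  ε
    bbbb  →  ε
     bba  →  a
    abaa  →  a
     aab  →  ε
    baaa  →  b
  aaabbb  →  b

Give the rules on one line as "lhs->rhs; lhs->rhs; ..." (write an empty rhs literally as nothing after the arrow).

aa->b; ab->b; ba->; bb->

  | abb => bb => ε
  | bbbb => bb => ε
  | bba => a
  | abaa => baa => a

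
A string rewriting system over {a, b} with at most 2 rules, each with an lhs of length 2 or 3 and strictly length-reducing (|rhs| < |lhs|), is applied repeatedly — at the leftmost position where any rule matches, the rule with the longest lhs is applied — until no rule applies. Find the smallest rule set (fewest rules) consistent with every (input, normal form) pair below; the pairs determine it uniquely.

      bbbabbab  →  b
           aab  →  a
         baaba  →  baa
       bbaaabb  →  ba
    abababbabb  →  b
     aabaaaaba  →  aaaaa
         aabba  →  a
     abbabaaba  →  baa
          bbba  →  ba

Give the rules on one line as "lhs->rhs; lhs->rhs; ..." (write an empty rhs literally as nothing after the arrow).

  | bbbabbab => bbabbab => babbab => bbab => bab => b
  | aab => a
  | baaba => baa
  | bbaaabb => baaabb => baab => ba

ab->; bb->b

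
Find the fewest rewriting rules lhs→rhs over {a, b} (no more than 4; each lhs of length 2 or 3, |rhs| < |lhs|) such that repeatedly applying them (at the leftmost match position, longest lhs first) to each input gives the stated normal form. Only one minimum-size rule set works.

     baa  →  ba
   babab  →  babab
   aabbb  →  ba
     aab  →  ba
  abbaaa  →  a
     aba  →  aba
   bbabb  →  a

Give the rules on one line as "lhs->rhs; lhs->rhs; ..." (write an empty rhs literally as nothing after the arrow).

  | baa => ba
  | babab
  | aabbb => babb => ba
  | aab => ba

aa->a; aab->ba; bb->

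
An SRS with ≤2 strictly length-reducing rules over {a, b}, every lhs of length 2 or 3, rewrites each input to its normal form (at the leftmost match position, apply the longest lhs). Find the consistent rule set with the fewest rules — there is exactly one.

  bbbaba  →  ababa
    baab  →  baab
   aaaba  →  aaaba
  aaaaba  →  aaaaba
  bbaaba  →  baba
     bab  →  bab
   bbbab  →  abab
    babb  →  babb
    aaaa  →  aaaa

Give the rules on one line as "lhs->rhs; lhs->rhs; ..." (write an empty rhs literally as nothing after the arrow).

bba->b; bbb->ab

  | bbbaba => ababa
  | baab
  | aaaba
  | aaaaba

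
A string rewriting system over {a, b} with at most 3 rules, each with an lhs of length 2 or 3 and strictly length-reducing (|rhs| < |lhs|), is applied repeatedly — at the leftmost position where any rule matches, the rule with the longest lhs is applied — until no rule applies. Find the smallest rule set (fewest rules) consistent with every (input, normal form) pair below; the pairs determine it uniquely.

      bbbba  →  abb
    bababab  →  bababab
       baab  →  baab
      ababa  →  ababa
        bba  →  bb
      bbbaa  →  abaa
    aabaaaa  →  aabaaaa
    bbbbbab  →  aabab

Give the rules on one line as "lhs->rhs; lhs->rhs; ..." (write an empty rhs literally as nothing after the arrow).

  | bbbba => abba => abb
  | bababab
  | baab
  | ababa

bba->bb; bbb->ab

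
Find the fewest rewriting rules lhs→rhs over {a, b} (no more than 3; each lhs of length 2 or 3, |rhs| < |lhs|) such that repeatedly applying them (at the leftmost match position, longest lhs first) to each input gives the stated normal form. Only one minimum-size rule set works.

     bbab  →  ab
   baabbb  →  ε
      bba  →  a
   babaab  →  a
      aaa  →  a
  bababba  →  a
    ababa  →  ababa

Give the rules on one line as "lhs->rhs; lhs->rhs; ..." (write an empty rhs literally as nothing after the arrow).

aa->; abb->ba; bb->

  | bbab => ab
  | baabbb => bbbb => bb => ε
  | bba => a
  | babaab => babb => bba => a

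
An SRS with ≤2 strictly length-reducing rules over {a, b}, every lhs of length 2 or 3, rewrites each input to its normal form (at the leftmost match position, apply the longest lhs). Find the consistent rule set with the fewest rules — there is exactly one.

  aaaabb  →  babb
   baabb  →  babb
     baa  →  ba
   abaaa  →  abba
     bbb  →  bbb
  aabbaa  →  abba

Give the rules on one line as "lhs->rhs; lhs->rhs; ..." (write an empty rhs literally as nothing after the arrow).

  | aaaabb => baabb => babb
  | baabb => babb
  | baa => ba
  | abaaa => abba

aa->a; aaa->ba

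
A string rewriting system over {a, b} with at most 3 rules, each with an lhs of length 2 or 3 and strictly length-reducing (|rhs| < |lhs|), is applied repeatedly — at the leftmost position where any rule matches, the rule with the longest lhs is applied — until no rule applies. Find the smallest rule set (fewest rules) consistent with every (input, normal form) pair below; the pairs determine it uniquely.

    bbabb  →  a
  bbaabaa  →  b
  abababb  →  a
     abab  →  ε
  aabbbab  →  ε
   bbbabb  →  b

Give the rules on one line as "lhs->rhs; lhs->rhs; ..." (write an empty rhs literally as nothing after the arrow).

  | bbabb => abb => a
  | bbaabaa => aabaa => abaa => baa => ba => b
  | abababb => bababb => bbabb => abb => a
  | abab => bab => bb => ε

aba->ba; ba->b; bb->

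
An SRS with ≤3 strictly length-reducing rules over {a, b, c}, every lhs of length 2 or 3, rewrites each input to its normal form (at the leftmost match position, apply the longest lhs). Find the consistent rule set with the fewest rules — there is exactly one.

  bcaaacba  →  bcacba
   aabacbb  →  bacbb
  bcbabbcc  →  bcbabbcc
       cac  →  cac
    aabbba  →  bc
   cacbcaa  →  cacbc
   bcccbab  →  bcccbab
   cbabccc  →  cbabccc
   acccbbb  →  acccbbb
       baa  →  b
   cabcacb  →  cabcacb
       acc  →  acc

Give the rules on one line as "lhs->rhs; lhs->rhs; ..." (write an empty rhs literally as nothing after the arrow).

  | bcaaacba => bcacba
  | aabacbb => bacbb
  | bcbabbcc
  | cac

aa->; bba->c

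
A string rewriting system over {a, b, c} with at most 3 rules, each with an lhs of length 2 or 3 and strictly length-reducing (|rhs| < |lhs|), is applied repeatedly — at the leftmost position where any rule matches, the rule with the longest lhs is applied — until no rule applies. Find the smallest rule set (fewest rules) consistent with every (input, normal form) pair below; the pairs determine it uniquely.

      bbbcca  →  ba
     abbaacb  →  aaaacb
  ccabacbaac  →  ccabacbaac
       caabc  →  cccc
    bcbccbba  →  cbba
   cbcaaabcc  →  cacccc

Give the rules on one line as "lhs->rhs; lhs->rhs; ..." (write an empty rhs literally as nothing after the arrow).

  | bbbcca => bbca => ba
  | abbaacb => aaaacb
  | ccabacbaac
  | caabc => cccc

aab->cc; abb->aa; bc->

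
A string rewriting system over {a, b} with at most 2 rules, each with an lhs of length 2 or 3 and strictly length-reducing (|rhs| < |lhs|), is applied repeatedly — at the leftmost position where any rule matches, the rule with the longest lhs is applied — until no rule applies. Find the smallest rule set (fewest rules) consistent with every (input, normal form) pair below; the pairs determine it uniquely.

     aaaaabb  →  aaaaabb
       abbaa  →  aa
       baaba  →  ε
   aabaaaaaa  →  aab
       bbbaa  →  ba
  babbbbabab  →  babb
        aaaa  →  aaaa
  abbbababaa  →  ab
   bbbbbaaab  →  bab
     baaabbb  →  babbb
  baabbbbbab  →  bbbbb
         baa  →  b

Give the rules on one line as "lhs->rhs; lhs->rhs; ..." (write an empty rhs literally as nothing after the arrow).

baa->b; bba->

  | aaaaabb
  | abbaa => aa
  | baaba => bba => ε
  | aabaaaaaa => aabaaaa => aabaa => aab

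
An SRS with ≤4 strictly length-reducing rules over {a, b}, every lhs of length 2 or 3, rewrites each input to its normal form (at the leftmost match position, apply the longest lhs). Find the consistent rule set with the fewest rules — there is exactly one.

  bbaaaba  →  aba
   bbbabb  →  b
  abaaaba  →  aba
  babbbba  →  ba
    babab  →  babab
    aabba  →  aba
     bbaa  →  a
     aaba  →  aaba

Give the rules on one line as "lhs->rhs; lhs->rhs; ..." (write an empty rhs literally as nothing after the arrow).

aaa->bb; abb->b; bb->a; bba->bb

  | bbaaaba => bbaaba => bbaba => bbba => aba
  | bbbabb => ababb => abb => b
  | abaaaba => abbbba => bbba => aba
  | babbbba => bbbba => abba => ba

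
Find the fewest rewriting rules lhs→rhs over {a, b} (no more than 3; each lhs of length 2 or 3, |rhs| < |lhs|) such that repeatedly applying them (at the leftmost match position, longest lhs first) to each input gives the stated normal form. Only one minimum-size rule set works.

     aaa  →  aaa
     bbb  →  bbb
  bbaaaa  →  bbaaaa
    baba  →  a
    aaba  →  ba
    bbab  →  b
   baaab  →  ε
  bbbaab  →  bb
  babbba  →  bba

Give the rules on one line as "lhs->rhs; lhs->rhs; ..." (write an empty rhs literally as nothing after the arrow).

ab->b; bab->

  | aaa
  | bbb
  | bbaaaa
  | baba => a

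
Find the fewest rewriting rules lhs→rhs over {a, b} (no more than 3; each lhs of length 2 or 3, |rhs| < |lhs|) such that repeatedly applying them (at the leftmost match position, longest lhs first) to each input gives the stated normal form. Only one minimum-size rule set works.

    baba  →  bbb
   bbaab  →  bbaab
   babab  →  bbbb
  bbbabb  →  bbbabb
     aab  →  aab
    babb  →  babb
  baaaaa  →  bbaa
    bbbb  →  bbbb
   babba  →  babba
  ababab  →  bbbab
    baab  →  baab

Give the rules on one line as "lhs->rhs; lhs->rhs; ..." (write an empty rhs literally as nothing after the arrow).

aaa->b; aba->bb

  | baba => bbb
  | bbaab
  | babab => bbbb
  | bbbabb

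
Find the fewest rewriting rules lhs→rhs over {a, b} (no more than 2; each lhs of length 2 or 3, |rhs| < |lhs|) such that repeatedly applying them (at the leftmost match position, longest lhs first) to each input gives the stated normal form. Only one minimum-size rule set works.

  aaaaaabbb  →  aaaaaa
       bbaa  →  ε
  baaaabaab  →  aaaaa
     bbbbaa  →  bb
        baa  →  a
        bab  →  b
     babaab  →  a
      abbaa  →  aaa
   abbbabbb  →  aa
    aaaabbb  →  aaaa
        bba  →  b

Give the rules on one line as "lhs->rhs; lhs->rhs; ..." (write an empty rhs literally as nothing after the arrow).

  | aaaaaabbb => aaaaaabb => aaaaaab => aaaaaa
  | bbaa => ba => ε
  | baaaabaab => aaabaab => aaaaab => aaaaa
  | bbbbaa => bbba => bb

ab->a; ba->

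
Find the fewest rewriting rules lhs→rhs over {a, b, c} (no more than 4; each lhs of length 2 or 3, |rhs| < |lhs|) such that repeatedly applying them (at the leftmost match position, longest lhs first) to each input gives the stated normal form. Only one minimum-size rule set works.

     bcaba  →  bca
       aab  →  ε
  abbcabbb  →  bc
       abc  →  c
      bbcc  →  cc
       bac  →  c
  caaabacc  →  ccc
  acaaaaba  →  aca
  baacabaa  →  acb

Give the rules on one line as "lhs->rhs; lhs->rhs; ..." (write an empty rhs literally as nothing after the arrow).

  | bcaba => bca
  | aab => bb => ε
  | abbcabbb => bcabbb => bcbb => bc
  | abc => c

aa->b; ab->; ba->; bb->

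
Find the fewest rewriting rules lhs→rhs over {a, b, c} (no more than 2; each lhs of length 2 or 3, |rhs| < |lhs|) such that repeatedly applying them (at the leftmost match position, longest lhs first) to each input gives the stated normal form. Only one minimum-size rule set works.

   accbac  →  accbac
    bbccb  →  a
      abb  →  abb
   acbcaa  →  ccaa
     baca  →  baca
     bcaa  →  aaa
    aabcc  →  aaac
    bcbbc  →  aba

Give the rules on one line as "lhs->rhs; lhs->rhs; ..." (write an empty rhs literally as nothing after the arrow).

  | accbac
  | bbccb => bacb => bc => a
  | abb
  | acbcaa => ccaa

acb->c; bc->a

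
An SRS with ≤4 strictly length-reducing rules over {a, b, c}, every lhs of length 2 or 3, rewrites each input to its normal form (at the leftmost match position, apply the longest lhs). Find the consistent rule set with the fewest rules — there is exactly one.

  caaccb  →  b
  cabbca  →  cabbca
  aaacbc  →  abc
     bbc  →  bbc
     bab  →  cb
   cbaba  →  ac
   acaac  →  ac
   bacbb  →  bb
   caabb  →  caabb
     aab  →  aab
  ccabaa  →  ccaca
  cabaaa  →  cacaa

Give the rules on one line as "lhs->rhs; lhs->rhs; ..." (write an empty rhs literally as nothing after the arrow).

  | caaccb => ccb => b
  | cabbca
  | aaacbc => abc
  | bbc

aac->; ba->c; cba->a; ccb->b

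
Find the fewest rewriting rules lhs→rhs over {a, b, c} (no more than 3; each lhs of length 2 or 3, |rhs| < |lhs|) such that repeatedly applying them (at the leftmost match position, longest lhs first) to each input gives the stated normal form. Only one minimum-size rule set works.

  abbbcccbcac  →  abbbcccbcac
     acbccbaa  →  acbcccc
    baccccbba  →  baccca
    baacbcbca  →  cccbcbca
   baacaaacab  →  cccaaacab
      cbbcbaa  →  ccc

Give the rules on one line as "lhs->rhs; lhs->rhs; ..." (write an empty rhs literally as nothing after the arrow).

baa->cc; cbb->

  | abbbcccbcac
  | acbccbaa => acbcccc
  | baccccbba => baccca
  | baacbcbca => cccbcbca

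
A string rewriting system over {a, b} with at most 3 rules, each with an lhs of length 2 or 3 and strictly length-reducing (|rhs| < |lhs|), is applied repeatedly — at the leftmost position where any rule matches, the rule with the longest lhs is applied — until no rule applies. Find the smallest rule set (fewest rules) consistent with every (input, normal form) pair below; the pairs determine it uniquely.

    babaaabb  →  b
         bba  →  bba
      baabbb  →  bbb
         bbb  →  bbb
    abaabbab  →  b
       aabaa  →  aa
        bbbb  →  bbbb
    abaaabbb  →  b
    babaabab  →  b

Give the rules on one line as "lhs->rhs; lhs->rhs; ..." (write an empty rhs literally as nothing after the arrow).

aab->; ab->

  | babaaabb => baaabb => bab => b
  | bba
  | baabbb => bbb
  | bbb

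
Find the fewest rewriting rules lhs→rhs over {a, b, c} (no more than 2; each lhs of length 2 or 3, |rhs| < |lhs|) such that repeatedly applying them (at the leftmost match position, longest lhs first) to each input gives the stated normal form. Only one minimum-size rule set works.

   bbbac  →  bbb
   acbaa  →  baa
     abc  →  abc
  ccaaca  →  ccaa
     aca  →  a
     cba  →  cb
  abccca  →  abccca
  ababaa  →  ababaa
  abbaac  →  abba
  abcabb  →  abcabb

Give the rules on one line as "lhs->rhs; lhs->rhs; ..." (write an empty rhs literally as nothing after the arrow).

  | bbbac => bbb
  | acbaa => baa
  | abc
  | ccaaca => ccaa

ac->; cba->cb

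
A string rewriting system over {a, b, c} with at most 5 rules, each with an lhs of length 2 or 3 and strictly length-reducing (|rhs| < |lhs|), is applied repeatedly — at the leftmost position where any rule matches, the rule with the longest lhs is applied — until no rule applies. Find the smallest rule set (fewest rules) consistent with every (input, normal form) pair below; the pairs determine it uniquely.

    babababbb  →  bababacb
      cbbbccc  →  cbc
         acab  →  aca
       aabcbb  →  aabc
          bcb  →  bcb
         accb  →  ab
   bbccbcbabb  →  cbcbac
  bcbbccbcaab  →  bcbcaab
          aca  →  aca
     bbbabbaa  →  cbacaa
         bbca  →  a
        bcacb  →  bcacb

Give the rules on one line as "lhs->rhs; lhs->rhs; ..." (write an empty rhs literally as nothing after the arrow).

bb->c; cab->ca; cbb->c; cc->

  | babababbb => bababacb
  | cbbbccc => cbccc => cbc
  | acab => aca
  | aabcbb => aabc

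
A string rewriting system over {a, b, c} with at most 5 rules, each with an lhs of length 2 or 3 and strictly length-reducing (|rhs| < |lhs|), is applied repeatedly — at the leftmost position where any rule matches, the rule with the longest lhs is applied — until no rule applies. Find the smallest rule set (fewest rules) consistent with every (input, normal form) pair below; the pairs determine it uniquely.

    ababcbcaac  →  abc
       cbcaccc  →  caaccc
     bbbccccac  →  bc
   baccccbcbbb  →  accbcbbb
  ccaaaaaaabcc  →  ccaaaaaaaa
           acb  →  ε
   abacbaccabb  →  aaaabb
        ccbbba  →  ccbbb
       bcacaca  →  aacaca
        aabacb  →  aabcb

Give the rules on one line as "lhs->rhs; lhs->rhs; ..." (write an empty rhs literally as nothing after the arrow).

  | ababcbcaac => abbcbcaac => abbcaaac => abaaaac => abaaac => abaac => abac => abc
  | cbcaccc => caaccc
  | bbbccccac => bbaccac => bbccac => baac => bac => bc
  | baccccbcbbb => bccccbcbbb => accbcbbb

acb->; ba->b; bca->aa; bcc->a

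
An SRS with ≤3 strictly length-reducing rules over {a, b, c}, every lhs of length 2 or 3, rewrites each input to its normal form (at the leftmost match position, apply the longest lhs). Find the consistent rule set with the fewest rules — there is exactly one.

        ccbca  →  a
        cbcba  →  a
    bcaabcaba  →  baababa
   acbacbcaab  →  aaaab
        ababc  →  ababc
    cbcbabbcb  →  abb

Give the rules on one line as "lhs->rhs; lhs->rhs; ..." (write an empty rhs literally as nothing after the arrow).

  | ccbca => cca => ca => a
  | cbcba => cba => a
  | bcaabcaba => baabcaba => baababa
  | acbacbcaab => aacbcaab => aacaab => aaaab

ca->a; cb->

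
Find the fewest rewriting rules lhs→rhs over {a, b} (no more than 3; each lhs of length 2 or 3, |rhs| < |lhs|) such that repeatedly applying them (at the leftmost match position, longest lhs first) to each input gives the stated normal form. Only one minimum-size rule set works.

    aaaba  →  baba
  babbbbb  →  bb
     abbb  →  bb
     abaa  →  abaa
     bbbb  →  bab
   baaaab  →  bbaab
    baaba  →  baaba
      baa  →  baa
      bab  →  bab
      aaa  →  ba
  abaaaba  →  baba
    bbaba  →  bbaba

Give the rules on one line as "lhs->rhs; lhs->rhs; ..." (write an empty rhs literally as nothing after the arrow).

  | aaaba => baba
  | babbbbb => bbbbb => babb => bb
  | abbb => bb
  | abaa

aaa->ba; abb->b; bbb->ba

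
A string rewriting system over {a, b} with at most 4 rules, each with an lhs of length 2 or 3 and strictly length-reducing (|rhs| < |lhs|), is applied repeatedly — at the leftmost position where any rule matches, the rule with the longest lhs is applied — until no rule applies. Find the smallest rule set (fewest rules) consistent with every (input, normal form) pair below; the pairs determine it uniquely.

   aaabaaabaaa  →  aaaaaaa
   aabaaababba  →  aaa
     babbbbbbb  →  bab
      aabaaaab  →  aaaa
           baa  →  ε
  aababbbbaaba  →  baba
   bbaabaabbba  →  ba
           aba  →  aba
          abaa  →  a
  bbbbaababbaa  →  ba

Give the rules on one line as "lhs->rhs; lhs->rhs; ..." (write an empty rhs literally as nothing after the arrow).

  | aaabaaabaaa => aaaaabaaa => aaaaaaa
  | aabaaababba => aaaababba => aaaabba => aaaba => aaa
  | babbbbbbb => bbabbbbb => bbbabbb => abbb => bab
  | aabaaaab => aaaaab => aaaa

aab->a; abb->ba; baa->; bbb->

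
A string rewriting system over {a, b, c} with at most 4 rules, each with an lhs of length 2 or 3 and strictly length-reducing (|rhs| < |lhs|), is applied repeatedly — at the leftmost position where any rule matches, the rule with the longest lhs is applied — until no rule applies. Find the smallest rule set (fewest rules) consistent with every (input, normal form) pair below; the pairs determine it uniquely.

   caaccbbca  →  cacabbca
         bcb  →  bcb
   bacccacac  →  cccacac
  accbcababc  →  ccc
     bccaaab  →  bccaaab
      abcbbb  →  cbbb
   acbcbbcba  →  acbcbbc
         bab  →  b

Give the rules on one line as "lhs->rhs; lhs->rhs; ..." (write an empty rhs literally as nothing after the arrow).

abc->c; acc->ca; ba->

  | caaccbbca => cacabbca
  | bcb
  | bacccacac => cccacac
  | accbcababc => cabcababc => ccababc => ccabc => ccc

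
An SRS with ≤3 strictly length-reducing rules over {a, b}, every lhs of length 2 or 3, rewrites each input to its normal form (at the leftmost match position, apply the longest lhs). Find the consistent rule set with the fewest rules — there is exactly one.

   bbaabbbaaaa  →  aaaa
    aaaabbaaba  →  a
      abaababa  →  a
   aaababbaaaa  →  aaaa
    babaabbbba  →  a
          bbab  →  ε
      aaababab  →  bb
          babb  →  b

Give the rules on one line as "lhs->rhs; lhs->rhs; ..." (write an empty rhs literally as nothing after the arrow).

ab->; aba->b; ba->a

  | bbaabbbaaaa => baabbbaaaa => aabbbaaaa => abbaaaa => baaaa => aaaa
  | aaaabbaaba => aaabaaba => aababa => abba => ba => a
  | abaababa => bababa => ababa => bba => ba => a
  | aaababbaaaa => aabbbaaaa => abbaaaa => baaaa => aaaa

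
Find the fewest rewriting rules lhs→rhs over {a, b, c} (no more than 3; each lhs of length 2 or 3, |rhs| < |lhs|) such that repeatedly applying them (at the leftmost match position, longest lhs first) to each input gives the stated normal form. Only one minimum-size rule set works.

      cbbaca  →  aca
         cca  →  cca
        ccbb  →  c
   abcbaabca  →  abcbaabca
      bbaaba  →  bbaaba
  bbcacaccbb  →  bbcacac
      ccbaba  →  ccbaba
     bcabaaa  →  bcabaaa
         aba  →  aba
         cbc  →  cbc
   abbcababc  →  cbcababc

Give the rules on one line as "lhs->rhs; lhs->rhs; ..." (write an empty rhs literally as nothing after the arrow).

abb->cb; cbb->

  | cbbaca => aca
  | cca
  | ccbb => c
  | abcbaabca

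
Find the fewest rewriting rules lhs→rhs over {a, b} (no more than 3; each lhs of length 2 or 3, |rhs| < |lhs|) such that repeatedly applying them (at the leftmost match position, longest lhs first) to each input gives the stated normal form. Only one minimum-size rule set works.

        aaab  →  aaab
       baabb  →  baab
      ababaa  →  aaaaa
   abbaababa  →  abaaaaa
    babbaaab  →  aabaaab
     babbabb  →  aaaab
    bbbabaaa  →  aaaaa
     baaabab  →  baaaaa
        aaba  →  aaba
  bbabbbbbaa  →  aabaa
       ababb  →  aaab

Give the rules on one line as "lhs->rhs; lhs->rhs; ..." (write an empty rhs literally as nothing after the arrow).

  | aaab
  | baabb => baab
  | ababaa => aaaaa
  | abbaababa => abaababa => abaaaaa

bab->aa; bb->b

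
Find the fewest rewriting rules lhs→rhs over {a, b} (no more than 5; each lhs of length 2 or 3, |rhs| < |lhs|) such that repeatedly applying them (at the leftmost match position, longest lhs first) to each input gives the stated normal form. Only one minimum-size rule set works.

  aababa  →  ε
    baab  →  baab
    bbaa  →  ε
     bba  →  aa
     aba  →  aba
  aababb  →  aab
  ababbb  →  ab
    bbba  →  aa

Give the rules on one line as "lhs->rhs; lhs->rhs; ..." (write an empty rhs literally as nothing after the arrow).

aaa->; bab->; bb->b; bba->aa

  | aababa => aaa => ε
  | baab
  | bbaa => aaa => ε
  | bba => aa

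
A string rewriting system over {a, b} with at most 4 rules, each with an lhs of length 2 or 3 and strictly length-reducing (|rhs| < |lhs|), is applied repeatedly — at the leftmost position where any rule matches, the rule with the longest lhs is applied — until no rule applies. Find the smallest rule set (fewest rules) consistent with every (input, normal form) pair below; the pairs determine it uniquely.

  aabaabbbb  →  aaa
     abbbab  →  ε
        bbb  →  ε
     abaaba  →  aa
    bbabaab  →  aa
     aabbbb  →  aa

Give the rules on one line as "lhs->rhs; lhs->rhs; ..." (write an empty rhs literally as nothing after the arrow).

  | aabaabbbb => aaabbbb => aaabb => aaa
  | abbbab => abab => ab => ε
  | bbb => ab => ε
  | abaaba => aaba => aa

ab->; abb->a; bb->a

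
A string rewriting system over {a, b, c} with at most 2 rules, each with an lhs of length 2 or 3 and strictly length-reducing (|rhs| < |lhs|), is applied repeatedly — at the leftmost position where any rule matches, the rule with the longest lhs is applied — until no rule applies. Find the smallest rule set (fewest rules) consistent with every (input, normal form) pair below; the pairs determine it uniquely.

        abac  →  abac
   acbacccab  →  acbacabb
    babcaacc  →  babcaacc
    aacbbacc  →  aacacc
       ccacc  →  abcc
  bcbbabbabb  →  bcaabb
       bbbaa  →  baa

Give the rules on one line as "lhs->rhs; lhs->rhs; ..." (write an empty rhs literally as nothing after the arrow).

bba->a; cca->ab

  | abac
  | acbacccab => acbacabb
  | babcaacc
  | aacbbacc => aacacc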